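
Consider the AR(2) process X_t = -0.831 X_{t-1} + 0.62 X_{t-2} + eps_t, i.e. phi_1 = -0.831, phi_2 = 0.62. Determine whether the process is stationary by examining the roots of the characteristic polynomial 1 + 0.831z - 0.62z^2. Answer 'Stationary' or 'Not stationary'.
\text{Not stationary}

The AR(p) characteristic polynomial is P(z) = 1 + 0.831z - 0.62z^2.
Stationarity requires all roots to lie outside the unit circle, i.e. |z| > 1 for every root.
Set 1 + (0.831) z + (-0.62) z^2 = 0, i.e. a z^2 + b z + c = 0 with a = -0.62, b = 0.831, c = 1.
Discriminant D = b^2 - 4ac = (0.831)^2 - 4*(-0.62)*1 = 0.690561 - (-2.48) = 3.170561.
D >= 0, so the roots are real: z = (-b +/- sqrt(D)) / (2a) = (-0.831 +/- 1.780607) / (-1.24).
  z_1 = (-0.831 + 1.780607) / (-1.24) = -0.7658,   |z_1| = 0.7658.
  z_2 = (-0.831 - 1.780607) / (-1.24) = 2.1061,   |z_2| = 2.1061.
Moduli of all roots: 0.7658, 2.1061.
All moduli strictly greater than 1? No.
Verdict: Not stationary.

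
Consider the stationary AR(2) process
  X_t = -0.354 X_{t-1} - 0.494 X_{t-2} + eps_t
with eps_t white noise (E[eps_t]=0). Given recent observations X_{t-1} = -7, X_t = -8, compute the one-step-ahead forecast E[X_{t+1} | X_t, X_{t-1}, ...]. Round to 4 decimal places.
E[X_{t+1} \mid \mathcal F_t] = 6.2900

For an AR(p) model X_t = c + sum_i phi_i X_{t-i} + eps_t, the
one-step-ahead conditional mean is
  E[X_{t+1} | X_t, ...] = c + sum_i phi_i X_{t+1-i}.
Substitute known values:
  E[X_{t+1} | ...] = (-0.354) * (-8) + (-0.494) * (-7)
                   = 6.2900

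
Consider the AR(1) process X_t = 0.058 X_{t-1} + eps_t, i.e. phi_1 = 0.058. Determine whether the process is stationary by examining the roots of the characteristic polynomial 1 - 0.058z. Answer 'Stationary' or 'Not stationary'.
\text{Stationary}

The AR(p) characteristic polynomial is P(z) = 1 - 0.058z.
Stationarity requires all roots to lie outside the unit circle, i.e. |z| > 1 for every root.
This is linear in z: 1 + (-0.058) z = 0  =>  z = -1/(-0.058) = 17.241379,  |z| = 17.241379.
Moduli of all roots: 17.2414.
All moduli strictly greater than 1? Yes.
Verdict: Stationary.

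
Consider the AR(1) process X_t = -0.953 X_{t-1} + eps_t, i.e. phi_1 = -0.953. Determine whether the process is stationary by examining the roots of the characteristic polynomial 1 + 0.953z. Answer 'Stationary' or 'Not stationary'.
\text{Stationary}

The AR(p) characteristic polynomial is P(z) = 1 + 0.953z.
Stationarity requires all roots to lie outside the unit circle, i.e. |z| > 1 for every root.
This is linear in z: 1 + (0.953) z = 0  =>  z = -1/(0.953) = -1.049318,  |z| = 1.049318.
Moduli of all roots: 1.0493.
All moduli strictly greater than 1? Yes.
Verdict: Stationary.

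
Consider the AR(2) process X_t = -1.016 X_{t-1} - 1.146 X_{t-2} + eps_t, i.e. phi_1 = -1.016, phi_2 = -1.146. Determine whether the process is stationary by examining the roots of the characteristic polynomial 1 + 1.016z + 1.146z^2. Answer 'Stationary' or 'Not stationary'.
\text{Not stationary}

The AR(p) characteristic polynomial is P(z) = 1 + 1.016z + 1.146z^2.
Stationarity requires all roots to lie outside the unit circle, i.e. |z| > 1 for every root.
Set 1 + (1.016) z + (1.146) z^2 = 0, i.e. a z^2 + b z + c = 0 with a = 1.146, b = 1.016, c = 1.
Discriminant D = b^2 - 4ac = (1.016)^2 - 4*(1.146)*1 = 1.032256 - (4.584) = -3.551744.
D < 0, so the roots are the complex-conjugate pair z = (-b +/- i sqrt(-D)) / (2a) = -0.4433 +/- 0.8223i.
For a conjugate pair |z|^2 = z * conj(z) = (product of roots) = c/a = 1/(1.146) = 0.8726, so |z| = sqrt(0.8726) = 0.9341 for both roots.
Moduli of all roots: 0.9341, 0.9341.
All moduli strictly greater than 1? No.
Verdict: Not stationary.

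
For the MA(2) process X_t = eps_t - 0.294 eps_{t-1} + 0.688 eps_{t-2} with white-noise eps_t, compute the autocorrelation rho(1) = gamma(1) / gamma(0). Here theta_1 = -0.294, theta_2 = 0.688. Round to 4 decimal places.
\rho(1) = -0.3182

For an MA(q) process with theta_0 = 1, the autocovariance is
  gamma(k) = sigma^2 * sum_{i=0..q-k} theta_i * theta_{i+k},
and rho(k) = gamma(k) / gamma(0). Sigma^2 cancels.
  numerator   = (1)*(-0.294) + (-0.294)*(0.688) = -0.496272.
  denominator = (1)^2 + (-0.294)^2 + (0.688)^2 = 1.55978.
  rho(1) = -0.496272 / 1.55978 = -0.3182.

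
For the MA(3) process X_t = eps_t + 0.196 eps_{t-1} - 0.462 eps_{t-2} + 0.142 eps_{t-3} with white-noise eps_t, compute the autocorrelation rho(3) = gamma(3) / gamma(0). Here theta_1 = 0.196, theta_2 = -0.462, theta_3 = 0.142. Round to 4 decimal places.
\rho(3) = 0.1116

For an MA(q) process with theta_0 = 1, the autocovariance is
  gamma(k) = sigma^2 * sum_{i=0..q-k} theta_i * theta_{i+k},
and rho(k) = gamma(k) / gamma(0). Sigma^2 cancels.
  numerator   = (1)*(0.142) = 0.142.
  denominator = (1)^2 + (0.196)^2 + (-0.462)^2 + (0.142)^2 = 1.272024.
  rho(3) = 0.142 / 1.272024 = 0.1116.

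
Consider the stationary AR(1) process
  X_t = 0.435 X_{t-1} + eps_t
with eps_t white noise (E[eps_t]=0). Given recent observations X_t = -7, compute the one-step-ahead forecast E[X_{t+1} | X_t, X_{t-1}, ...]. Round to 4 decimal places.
E[X_{t+1} \mid \mathcal F_t] = -3.0450

For an AR(p) model X_t = c + sum_i phi_i X_{t-i} + eps_t, the
one-step-ahead conditional mean is
  E[X_{t+1} | X_t, ...] = c + sum_i phi_i X_{t+1-i}.
Substitute known values:
  E[X_{t+1} | ...] = (0.435) * (-7)
                   = -3.0450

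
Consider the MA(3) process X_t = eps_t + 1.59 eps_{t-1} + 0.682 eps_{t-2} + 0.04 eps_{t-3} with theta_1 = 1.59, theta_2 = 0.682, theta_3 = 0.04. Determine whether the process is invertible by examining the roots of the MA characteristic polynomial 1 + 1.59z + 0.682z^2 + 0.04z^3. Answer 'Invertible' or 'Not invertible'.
\text{Invertible}

The MA(q) characteristic polynomial is P(z) = 1 + 1.59z + 0.682z^2 + 0.04z^3.
Invertibility requires all roots to lie outside the unit circle, i.e. |z| > 1 for every root.
Degree 3: look for a simple real root z0 first, then factor out (1 - z/z0) and solve the remaining quadratic.
Testing z0 = -1.25: P(-1.25) = 1 + (1.59)(-1.25) + (0.682)(-1.25)^2 + (0.04)(-1.25)^3
  = 1 + (-1.9875) + (1.065625) + (-0.078125) = 0.  So z_0 = -1.25 is a root, |z_0| = 1.25.
Divide out the factor (1 + 0.8 z) = (1 - z/z0) (since 1/z0 = -0.8):
  P(z) = (1 + 0.8 z)(1 + (0.79) z + (0.05) z^2)
  [check: z-coef 0.79 - (-0.8) = 1.59; z^2-coef 0.05 - (-0.8)(0.79) = 0.682; z^3-coef -(-0.8)(0.05) = 0.04.]
Remaining roots from the quadratic factor 1 + (0.79) z + (0.05) z^2:
  Set 1 + (0.79) z + (0.05) z^2 = 0, i.e. a z^2 + b z + c = 0 with a = 0.05, b = 0.79, c = 1.
  Discriminant D = b^2 - 4ac = (0.79)^2 - 4*(0.05)*1 = 0.6241 - (0.2) = 0.4241.
  D >= 0, so the roots are real: z = (-b +/- sqrt(D)) / (2a) = (-0.79 +/- 0.65123) / (0.1).
    z_1 = (-0.79 + 0.65123) / (0.1) = -1.3877,   |z_1| = 1.3877.
    z_2 = (-0.79 - 0.65123) / (0.1) = -14.4123,   |z_2| = 14.4123.
Moduli of all roots: 1.2500, 1.3877, 14.4123.
All moduli strictly greater than 1? Yes.
Verdict: Invertible.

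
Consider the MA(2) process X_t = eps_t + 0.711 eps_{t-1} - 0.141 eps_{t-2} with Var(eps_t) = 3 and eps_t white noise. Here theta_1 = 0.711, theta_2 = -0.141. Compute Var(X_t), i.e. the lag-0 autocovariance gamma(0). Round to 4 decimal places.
\gamma(0) = 4.5762

For an MA(q) process X_t = eps_t + sum_i theta_i eps_{t-i} with
Var(eps_t) = sigma^2, the variance is
  gamma(0) = sigma^2 * (1 + sum_i theta_i^2).
  sum_i theta_i^2 = (0.711)^2 + (-0.141)^2 = 0.505521 + 0.019881 = 0.525402.
  gamma(0) = 3 * (1 + 0.525402) = 3 * 1.525402 = 4.576206, which rounds to 4.5762.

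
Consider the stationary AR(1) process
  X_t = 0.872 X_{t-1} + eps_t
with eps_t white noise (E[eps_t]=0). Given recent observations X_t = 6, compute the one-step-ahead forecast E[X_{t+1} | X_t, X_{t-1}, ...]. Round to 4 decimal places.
E[X_{t+1} \mid \mathcal F_t] = 5.2320

For an AR(p) model X_t = c + sum_i phi_i X_{t-i} + eps_t, the
one-step-ahead conditional mean is
  E[X_{t+1} | X_t, ...] = c + sum_i phi_i X_{t+1-i}.
Substitute known values:
  E[X_{t+1} | ...] = (0.872) * (6)
                   = 5.2320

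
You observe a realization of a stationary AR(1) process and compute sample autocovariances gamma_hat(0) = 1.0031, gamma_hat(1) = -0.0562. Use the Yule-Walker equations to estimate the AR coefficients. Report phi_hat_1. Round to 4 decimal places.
\hat\phi_{1} = -0.0560

The Yule-Walker equations for an AR(p) process read, in matrix form,
  Gamma_p phi = r_p,   with   (Gamma_p)_{ij} = gamma(|i - j|),
                       (r_p)_i = gamma(i),   i,j = 1..p.
Substitute the sample gammas (Toeplitz matrix and right-hand side of size 1):
  Gamma_p = [[1.0031]]
  r_p     = [-0.0562]
With p = 1 this is the single equation gamma(0) phi_1 = gamma(1):
  phi_hat_1 = gamma(1) / gamma(0) = -0.0562 / 1.0031 = -0.0560.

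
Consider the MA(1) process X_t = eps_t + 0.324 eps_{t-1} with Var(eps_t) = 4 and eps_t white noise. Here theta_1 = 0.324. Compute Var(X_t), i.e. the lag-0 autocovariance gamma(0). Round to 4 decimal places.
\gamma(0) = 4.4199

For an MA(q) process X_t = eps_t + sum_i theta_i eps_{t-i} with
Var(eps_t) = sigma^2, the variance is
  gamma(0) = sigma^2 * (1 + sum_i theta_i^2).
  sum_i theta_i^2 = (0.324)^2 = 0.104976.
  gamma(0) = 4 * (1 + 0.104976) = 4 * 1.104976 = 4.419904, which rounds to 4.4199.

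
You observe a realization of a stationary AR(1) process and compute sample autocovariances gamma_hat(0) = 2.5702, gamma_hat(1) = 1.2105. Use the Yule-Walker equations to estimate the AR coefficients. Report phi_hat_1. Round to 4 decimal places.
\hat\phi_{1} = 0.4710

The Yule-Walker equations for an AR(p) process read, in matrix form,
  Gamma_p phi = r_p,   with   (Gamma_p)_{ij} = gamma(|i - j|),
                       (r_p)_i = gamma(i),   i,j = 1..p.
Substitute the sample gammas (Toeplitz matrix and right-hand side of size 1):
  Gamma_p = [[2.5702]]
  r_p     = [1.2105]
With p = 1 this is the single equation gamma(0) phi_1 = gamma(1):
  phi_hat_1 = gamma(1) / gamma(0) = 1.2105 / 2.5702 = 0.4710.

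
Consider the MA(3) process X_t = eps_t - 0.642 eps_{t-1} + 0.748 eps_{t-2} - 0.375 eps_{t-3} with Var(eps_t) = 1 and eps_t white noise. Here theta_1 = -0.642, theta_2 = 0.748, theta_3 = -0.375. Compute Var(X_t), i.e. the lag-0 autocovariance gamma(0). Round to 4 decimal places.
\gamma(0) = 2.1123

For an MA(q) process X_t = eps_t + sum_i theta_i eps_{t-i} with
Var(eps_t) = sigma^2, the variance is
  gamma(0) = sigma^2 * (1 + sum_i theta_i^2).
  sum_i theta_i^2 = (-0.642)^2 + (0.748)^2 + (-0.375)^2 = 0.412164 + 0.559504 + 0.140625 = 1.112293.
  gamma(0) = 1 * (1 + 1.112293) = 1 * 2.112293 = 2.112293, which rounds to 2.1123.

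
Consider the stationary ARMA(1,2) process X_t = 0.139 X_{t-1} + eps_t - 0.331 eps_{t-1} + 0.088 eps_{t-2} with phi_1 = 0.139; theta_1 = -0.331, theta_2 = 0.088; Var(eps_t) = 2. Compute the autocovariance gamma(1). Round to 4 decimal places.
\gamma(1) = -0.4065

Multiply the model equation by X_{t-k} and take expectations. With theta_0 = psi_0 = 1 and psi_j the MA(infinity) weights, this gives
  gamma(k) - sum_i phi_i gamma(k-i) = c_k,
  c_k = sigma^2 * sum_{j=k..q} theta_j psi_{j-k}   (c_k = 0 for k > q),
using gamma(-m) = gamma(m).
psi-weights needed (psi_j = theta_j + sum_i phi_i psi_{j-i}):
  psi_1 = theta_1 + phi_1 = -0.331 + (0.139) = -0.192
  psi_2 = theta_2 + phi_1 psi_1 = 0.088 + (0.139)(-0.192) = 0.061312
Right-hand sides:
  c_0 = sigma^2 (1 + theta_1 psi_1 + theta_2 psi_2) = 2 * (1 + (-0.331)(-0.192) + (0.088)(0.061312)) = 2 * 1.068947 = 2.137895
  c_1 = sigma^2 (theta_1 + theta_2 psi_1) = 2 * (-0.331 + (0.088)(-0.192)) = -0.695792
  c_2 = sigma^2 theta_2 = 2 * (0.088) = 0.176
Equations for k = 0 and k = 1 (AR order 1):
  gamma(0) = phi_1 gamma(1) + c_0
  gamma(1) = phi_1 gamma(0) + c_1
Substituting the second into the first: gamma(0) (1 - phi_1^2) = c_0 + phi_1 c_1, so
  gamma(0) = (c_0 + phi_1 c_1) / (1 - phi_1^2) = (2.137895 + (0.139)(-0.695792)) / (1 - (0.139)^2) = 2.04118 / 0.980679 = 2.081394.
  gamma(1) = phi_1 gamma(0) + c_1 = (0.139)(2.081394) + (-0.695792) = -0.406478.
Therefore gamma(1) = -0.4065 (to 4 decimal places).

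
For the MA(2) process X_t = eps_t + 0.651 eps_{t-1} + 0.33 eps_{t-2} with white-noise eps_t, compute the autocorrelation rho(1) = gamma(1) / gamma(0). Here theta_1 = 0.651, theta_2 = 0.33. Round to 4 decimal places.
\rho(1) = 0.5649

For an MA(q) process with theta_0 = 1, the autocovariance is
  gamma(k) = sigma^2 * sum_{i=0..q-k} theta_i * theta_{i+k},
and rho(k) = gamma(k) / gamma(0). Sigma^2 cancels.
  numerator   = (1)*(0.651) + (0.651)*(0.33) = 0.86583.
  denominator = (1)^2 + (0.651)^2 + (0.33)^2 = 1.532701.
  rho(1) = 0.86583 / 1.532701 = 0.5649.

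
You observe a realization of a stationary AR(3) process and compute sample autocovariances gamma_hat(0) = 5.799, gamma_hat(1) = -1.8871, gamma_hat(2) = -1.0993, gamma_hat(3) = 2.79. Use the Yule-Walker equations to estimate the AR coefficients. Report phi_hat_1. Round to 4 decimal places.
\hat\phi_{1} = -0.3120

The Yule-Walker equations for an AR(p) process read, in matrix form,
  Gamma_p phi = r_p,   with   (Gamma_p)_{ij} = gamma(|i - j|),
                       (r_p)_i = gamma(i),   i,j = 1..p.
Substitute the sample gammas (Toeplitz matrix and right-hand side of size 3):
  Gamma_p = [[5.799, -1.8871, -1.0993], [-1.8871, 5.799, -1.8871], [-1.0993, -1.8871, 5.799]]
  r_p     = [-1.8871, -1.0993, 2.79]
Written out (R1..R3):
  (R1) 5.799 phi_1 - 1.8871 phi_2 - 1.0993 phi_3 = -1.8871
  (R2) -1.8871 phi_1 + 5.799 phi_2 - 1.8871 phi_3 = -1.0993
  (R3) -1.0993 phi_1 - 1.8871 phi_2 + 5.799 phi_3 = 2.79
Gaussian elimination:
  R2 <- R2 - (-1.8871/5.799) R1 = R2 - (-0.325418) R1:  5.184903 phi_2 - 2.244832 phi_3 = -1.713397
  R3 <- R3 - (-1.0993/5.799) R1 = R3 - (-0.189567) R1:  -2.244832 phi_2 + 5.590609 phi_3 = 2.432268
  R3 <- R3 - (-2.244832/5.184903) R2 = R3 - (-0.432955) R2:  4.618696 phi_3 = 1.690443
Back-substitution:
  phi_hat_3 = 1.690443 / 4.618696 = 0.366
  phi_hat_2 = (-1.713397 - (-2.244832)(0.366)) / 5.184903 = -0.171997
  phi_hat_1 = (-1.8871 - (-1.8871)(-0.171997) - (-1.0993)(0.366)) / 5.799 = -0.312008
So phi_hat = [-0.3120, -0.1720, 0.3660].
Therefore phi_hat_1 = -0.3120.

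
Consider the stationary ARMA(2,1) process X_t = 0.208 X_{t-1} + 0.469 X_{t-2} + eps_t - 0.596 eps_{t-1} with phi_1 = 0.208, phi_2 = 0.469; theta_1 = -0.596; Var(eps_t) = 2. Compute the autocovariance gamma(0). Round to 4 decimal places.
\gamma(0) = 2.6904

Multiply the model equation by X_{t-k} and take expectations. With theta_0 = psi_0 = 1 and psi_j the MA(infinity) weights, this gives
  gamma(k) - sum_i phi_i gamma(k-i) = c_k,
  c_k = sigma^2 * sum_{j=k..q} theta_j psi_{j-k}   (c_k = 0 for k > q),
using gamma(-m) = gamma(m).
psi-weights needed (psi_j = theta_j + sum_i phi_i psi_{j-i}):
  psi_1 = theta_1 + phi_1 = -0.596 + (0.208) = -0.388
Right-hand sides:
  c_0 = sigma^2 (1 + theta_1 psi_1) = 2 * (1 + (-0.596)(-0.388)) = 2 * 1.231248 = 2.462496
  c_1 = sigma^2 theta_1 = 2 * (-0.596) = -1.192
  c_2 = 0
Equations for k = 0, 1, 2 (AR order 2, c_2 = 0):
  (E0) gamma(0) = phi_1 gamma(1) + phi_2 gamma(2) + c_0
  (E1) gamma(1) = phi_1 gamma(0) + phi_2 gamma(1) + c_1
  (E2) gamma(2) = phi_1 gamma(1) + phi_2 gamma(0)
From (E1): gamma(1) = A gamma(0) + B with
  A = phi_1 / (1 - phi_2) = 0.208 / 0.531 = 0.391714,   B = c_1 / (1 - phi_2) = -1.192 / 0.531 = -2.244821.
Insert (E2) into (E0): gamma(0) (1 - phi_2^2) = phi_1 (1 + phi_2) gamma(1) + c_0.
  phi_1 (1 + phi_2) = (0.208)(1.469) = 0.305552,   1 - phi_2^2 = 0.780039.
Replace gamma(1) by A gamma(0) + B and collect gamma(0):
  gamma(0) [0.780039 - (0.305552)(0.391714)] = (0.305552)(-2.244821) + 2.462496
  gamma(0) * 0.66035 = 1.776586
  gamma(0) = 1.776586 / 0.66035 = 2.690371.
Therefore gamma(0) = 2.6904 (to 4 decimal places).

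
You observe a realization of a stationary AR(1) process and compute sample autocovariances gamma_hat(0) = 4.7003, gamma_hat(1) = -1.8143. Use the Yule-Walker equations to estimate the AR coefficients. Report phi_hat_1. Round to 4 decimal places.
\hat\phi_{1} = -0.3860

The Yule-Walker equations for an AR(p) process read, in matrix form,
  Gamma_p phi = r_p,   with   (Gamma_p)_{ij} = gamma(|i - j|),
                       (r_p)_i = gamma(i),   i,j = 1..p.
Substitute the sample gammas (Toeplitz matrix and right-hand side of size 1):
  Gamma_p = [[4.7003]]
  r_p     = [-1.8143]
With p = 1 this is the single equation gamma(0) phi_1 = gamma(1):
  phi_hat_1 = gamma(1) / gamma(0) = -1.8143 / 4.7003 = -0.3860.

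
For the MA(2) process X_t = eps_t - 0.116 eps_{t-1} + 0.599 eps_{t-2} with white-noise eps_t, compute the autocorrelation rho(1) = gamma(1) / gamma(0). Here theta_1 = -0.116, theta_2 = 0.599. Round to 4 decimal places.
\rho(1) = -0.1352

For an MA(q) process with theta_0 = 1, the autocovariance is
  gamma(k) = sigma^2 * sum_{i=0..q-k} theta_i * theta_{i+k},
and rho(k) = gamma(k) / gamma(0). Sigma^2 cancels.
  numerator   = (1)*(-0.116) + (-0.116)*(0.599) = -0.185484.
  denominator = (1)^2 + (-0.116)^2 + (0.599)^2 = 1.372257.
  rho(1) = -0.185484 / 1.372257 = -0.1352.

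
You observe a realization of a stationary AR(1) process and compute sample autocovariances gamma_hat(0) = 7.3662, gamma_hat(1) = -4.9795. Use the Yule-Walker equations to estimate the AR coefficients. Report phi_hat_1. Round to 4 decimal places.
\hat\phi_{1} = -0.6760

The Yule-Walker equations for an AR(p) process read, in matrix form,
  Gamma_p phi = r_p,   with   (Gamma_p)_{ij} = gamma(|i - j|),
                       (r_p)_i = gamma(i),   i,j = 1..p.
Substitute the sample gammas (Toeplitz matrix and right-hand side of size 1):
  Gamma_p = [[7.3662]]
  r_p     = [-4.9795]
With p = 1 this is the single equation gamma(0) phi_1 = gamma(1):
  phi_hat_1 = gamma(1) / gamma(0) = -4.9795 / 7.3662 = -0.6760.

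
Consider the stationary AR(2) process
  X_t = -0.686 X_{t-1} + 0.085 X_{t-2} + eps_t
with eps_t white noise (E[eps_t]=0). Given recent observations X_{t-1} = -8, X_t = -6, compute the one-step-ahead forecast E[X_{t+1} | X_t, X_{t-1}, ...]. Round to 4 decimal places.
E[X_{t+1} \mid \mathcal F_t] = 3.4360

For an AR(p) model X_t = c + sum_i phi_i X_{t-i} + eps_t, the
one-step-ahead conditional mean is
  E[X_{t+1} | X_t, ...] = c + sum_i phi_i X_{t+1-i}.
Substitute known values:
  E[X_{t+1} | ...] = (-0.686) * (-6) + (0.085) * (-8)
                   = 3.4360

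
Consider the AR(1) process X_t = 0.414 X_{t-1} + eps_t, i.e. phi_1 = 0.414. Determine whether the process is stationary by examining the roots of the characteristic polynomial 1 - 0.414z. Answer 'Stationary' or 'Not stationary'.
\text{Stationary}

The AR(p) characteristic polynomial is P(z) = 1 - 0.414z.
Stationarity requires all roots to lie outside the unit circle, i.e. |z| > 1 for every root.
This is linear in z: 1 + (-0.414) z = 0  =>  z = -1/(-0.414) = 2.415459,  |z| = 2.415459.
Moduli of all roots: 2.4155.
All moduli strictly greater than 1? Yes.
Verdict: Stationary.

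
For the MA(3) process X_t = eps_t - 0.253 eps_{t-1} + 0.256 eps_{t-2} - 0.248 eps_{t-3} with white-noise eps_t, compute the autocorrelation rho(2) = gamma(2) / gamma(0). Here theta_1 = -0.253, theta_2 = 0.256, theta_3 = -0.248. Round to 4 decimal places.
\rho(2) = 0.2676

For an MA(q) process with theta_0 = 1, the autocovariance is
  gamma(k) = sigma^2 * sum_{i=0..q-k} theta_i * theta_{i+k},
and rho(k) = gamma(k) / gamma(0). Sigma^2 cancels.
  numerator   = (1)*(0.256) + (-0.253)*(-0.248) = 0.318744.
  denominator = (1)^2 + (-0.253)^2 + (0.256)^2 + (-0.248)^2 = 1.191049.
  rho(2) = 0.318744 / 1.191049 = 0.2676.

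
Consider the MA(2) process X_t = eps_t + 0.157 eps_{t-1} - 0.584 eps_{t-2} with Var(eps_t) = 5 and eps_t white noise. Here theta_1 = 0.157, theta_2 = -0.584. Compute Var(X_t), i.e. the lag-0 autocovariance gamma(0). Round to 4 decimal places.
\gamma(0) = 6.8285

For an MA(q) process X_t = eps_t + sum_i theta_i eps_{t-i} with
Var(eps_t) = sigma^2, the variance is
  gamma(0) = sigma^2 * (1 + sum_i theta_i^2).
  sum_i theta_i^2 = (0.157)^2 + (-0.584)^2 = 0.024649 + 0.341056 = 0.365705.
  gamma(0) = 5 * (1 + 0.365705) = 5 * 1.365705 = 6.828525, which rounds to 6.8285.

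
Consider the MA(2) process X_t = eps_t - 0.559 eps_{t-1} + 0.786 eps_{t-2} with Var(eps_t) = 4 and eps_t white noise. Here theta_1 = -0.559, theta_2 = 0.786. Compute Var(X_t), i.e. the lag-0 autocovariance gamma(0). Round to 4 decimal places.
\gamma(0) = 7.7211

For an MA(q) process X_t = eps_t + sum_i theta_i eps_{t-i} with
Var(eps_t) = sigma^2, the variance is
  gamma(0) = sigma^2 * (1 + sum_i theta_i^2).
  sum_i theta_i^2 = (-0.559)^2 + (0.786)^2 = 0.312481 + 0.617796 = 0.930277.
  gamma(0) = 4 * (1 + 0.930277) = 4 * 1.930277 = 7.721108, which rounds to 7.7211.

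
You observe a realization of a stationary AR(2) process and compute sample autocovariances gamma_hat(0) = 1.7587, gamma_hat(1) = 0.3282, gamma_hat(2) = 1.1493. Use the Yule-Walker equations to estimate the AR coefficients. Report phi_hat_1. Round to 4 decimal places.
\hat\phi_{1} = 0.0670

The Yule-Walker equations for an AR(p) process read, in matrix form,
  Gamma_p phi = r_p,   with   (Gamma_p)_{ij} = gamma(|i - j|),
                       (r_p)_i = gamma(i),   i,j = 1..p.
Substitute the sample gammas (Toeplitz matrix and right-hand side of size 2):
  Gamma_p = [[1.7587, 0.3282], [0.3282, 1.7587]]
  r_p     = [0.3282, 1.1493]
Written out:
  1.7587 phi_1 + 0.3282 phi_2 = 0.3282
  0.3282 phi_1 + 1.7587 phi_2 = 1.1493
Solve by Cramer's rule:
  det = gamma(0)^2 - gamma(1)^2 = (1.7587)^2 - (0.3282)^2 = 3.09302569 - 0.10771524 = 2.98531045
  phi_hat_1 = [gamma(1) gamma(0) - gamma(1) gamma(2)] / det = [(0.3282)(1.7587) - (0.3282)(1.1493)] / 2.98531045 = 0.20000508 / 2.98531045 = 0.067
  phi_hat_2 = [gamma(0) gamma(2) - gamma(1)^2] / det = [(1.7587)(1.1493) - (0.3282)^2] / 2.98531045 = 1.91355867 / 2.98531045 = 0.641
So phi_hat = [0.0670, 0.6410].
Therefore phi_hat_1 = 0.0670.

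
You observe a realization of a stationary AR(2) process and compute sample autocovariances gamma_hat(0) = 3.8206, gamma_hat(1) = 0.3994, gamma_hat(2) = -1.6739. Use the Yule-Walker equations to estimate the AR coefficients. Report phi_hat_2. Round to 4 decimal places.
\hat\phi_{2} = -0.4540

The Yule-Walker equations for an AR(p) process read, in matrix form,
  Gamma_p phi = r_p,   with   (Gamma_p)_{ij} = gamma(|i - j|),
                       (r_p)_i = gamma(i),   i,j = 1..p.
Substitute the sample gammas (Toeplitz matrix and right-hand side of size 2):
  Gamma_p = [[3.8206, 0.3994], [0.3994, 3.8206]]
  r_p     = [0.3994, -1.6739]
Written out:
  3.8206 phi_1 + 0.3994 phi_2 = 0.3994
  0.3994 phi_1 + 3.8206 phi_2 = -1.6739
Solve by Cramer's rule:
  det = gamma(0)^2 - gamma(1)^2 = (3.8206)^2 - (0.3994)^2 = 14.59698436 - 0.15952036 = 14.437464
  phi_hat_1 = [gamma(1) gamma(0) - gamma(1) gamma(2)] / det = [(0.3994)(3.8206) - (0.3994)(-1.6739)] / 14.437464 = 2.1945033 / 14.437464 = 0.152
  phi_hat_2 = [gamma(0) gamma(2) - gamma(1)^2] / det = [(3.8206)(-1.6739) - (0.3994)^2] / 14.437464 = -6.5548227 / 14.437464 = -0.454
So phi_hat = [0.1520, -0.4540].
Therefore phi_hat_2 = -0.4540.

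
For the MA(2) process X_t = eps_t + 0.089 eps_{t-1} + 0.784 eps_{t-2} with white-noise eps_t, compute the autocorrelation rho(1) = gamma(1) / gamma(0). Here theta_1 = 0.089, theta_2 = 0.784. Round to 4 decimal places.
\rho(1) = 0.0979

For an MA(q) process with theta_0 = 1, the autocovariance is
  gamma(k) = sigma^2 * sum_{i=0..q-k} theta_i * theta_{i+k},
and rho(k) = gamma(k) / gamma(0). Sigma^2 cancels.
  numerator   = (1)*(0.089) + (0.089)*(0.784) = 0.158776.
  denominator = (1)^2 + (0.089)^2 + (0.784)^2 = 1.622577.
  rho(1) = 0.158776 / 1.622577 = 0.0979.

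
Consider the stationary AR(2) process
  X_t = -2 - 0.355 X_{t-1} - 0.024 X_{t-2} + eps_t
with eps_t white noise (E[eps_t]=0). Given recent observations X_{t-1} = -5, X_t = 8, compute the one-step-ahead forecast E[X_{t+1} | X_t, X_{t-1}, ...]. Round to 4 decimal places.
E[X_{t+1} \mid \mathcal F_t] = -4.7200

For an AR(p) model X_t = c + sum_i phi_i X_{t-i} + eps_t, the
one-step-ahead conditional mean is
  E[X_{t+1} | X_t, ...] = c + sum_i phi_i X_{t+1-i}.
Substitute known values:
  E[X_{t+1} | ...] = -2 + (-0.355) * (8) + (-0.024) * (-5)
                   = -4.7200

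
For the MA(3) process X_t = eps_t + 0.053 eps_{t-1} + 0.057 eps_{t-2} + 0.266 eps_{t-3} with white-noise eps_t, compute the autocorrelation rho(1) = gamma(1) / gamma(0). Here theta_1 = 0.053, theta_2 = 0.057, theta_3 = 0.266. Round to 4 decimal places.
\rho(1) = 0.0661

For an MA(q) process with theta_0 = 1, the autocovariance is
  gamma(k) = sigma^2 * sum_{i=0..q-k} theta_i * theta_{i+k},
and rho(k) = gamma(k) / gamma(0). Sigma^2 cancels.
  numerator   = (1)*(0.053) + (0.053)*(0.057) + (0.057)*(0.266) = 0.071183.
  denominator = (1)^2 + (0.053)^2 + (0.057)^2 + (0.266)^2 = 1.076814.
  rho(1) = 0.071183 / 1.076814 = 0.0661.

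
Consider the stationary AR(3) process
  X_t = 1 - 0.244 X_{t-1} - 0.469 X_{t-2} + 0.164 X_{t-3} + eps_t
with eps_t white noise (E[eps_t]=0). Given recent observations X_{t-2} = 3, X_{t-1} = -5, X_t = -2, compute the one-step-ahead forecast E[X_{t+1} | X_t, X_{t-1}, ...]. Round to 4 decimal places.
E[X_{t+1} \mid \mathcal F_t] = 4.3250

For an AR(p) model X_t = c + sum_i phi_i X_{t-i} + eps_t, the
one-step-ahead conditional mean is
  E[X_{t+1} | X_t, ...] = c + sum_i phi_i X_{t+1-i}.
Substitute known values:
  E[X_{t+1} | ...] = 1 + (-0.244) * (-2) + (-0.469) * (-5) + (0.164) * (3)
                   = 4.3250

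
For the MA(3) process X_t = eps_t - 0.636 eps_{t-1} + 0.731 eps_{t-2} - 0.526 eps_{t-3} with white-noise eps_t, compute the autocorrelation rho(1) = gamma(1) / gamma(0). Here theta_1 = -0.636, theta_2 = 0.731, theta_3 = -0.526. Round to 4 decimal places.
\rho(1) = -0.6705

For an MA(q) process with theta_0 = 1, the autocovariance is
  gamma(k) = sigma^2 * sum_{i=0..q-k} theta_i * theta_{i+k},
and rho(k) = gamma(k) / gamma(0). Sigma^2 cancels.
  numerator   = (1)*(-0.636) + (-0.636)*(0.731) + (0.731)*(-0.526) = -1.485422.
  denominator = (1)^2 + (-0.636)^2 + (0.731)^2 + (-0.526)^2 = 2.215533.
  rho(1) = -1.485422 / 2.215533 = -0.6705.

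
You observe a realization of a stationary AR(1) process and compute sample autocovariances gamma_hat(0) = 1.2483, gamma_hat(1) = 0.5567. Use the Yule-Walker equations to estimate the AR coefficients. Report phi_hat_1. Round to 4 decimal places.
\hat\phi_{1} = 0.4460

The Yule-Walker equations for an AR(p) process read, in matrix form,
  Gamma_p phi = r_p,   with   (Gamma_p)_{ij} = gamma(|i - j|),
                       (r_p)_i = gamma(i),   i,j = 1..p.
Substitute the sample gammas (Toeplitz matrix and right-hand side of size 1):
  Gamma_p = [[1.2483]]
  r_p     = [0.5567]
With p = 1 this is the single equation gamma(0) phi_1 = gamma(1):
  phi_hat_1 = gamma(1) / gamma(0) = 0.5567 / 1.2483 = 0.4460.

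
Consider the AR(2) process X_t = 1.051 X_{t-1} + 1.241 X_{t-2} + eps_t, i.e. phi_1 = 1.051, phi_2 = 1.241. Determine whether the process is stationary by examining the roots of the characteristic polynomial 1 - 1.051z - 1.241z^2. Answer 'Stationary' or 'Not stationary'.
\text{Not stationary}

The AR(p) characteristic polynomial is P(z) = 1 - 1.051z - 1.241z^2.
Stationarity requires all roots to lie outside the unit circle, i.e. |z| > 1 for every root.
Set 1 + (-1.051) z + (-1.241) z^2 = 0, i.e. a z^2 + b z + c = 0 with a = -1.241, b = -1.051, c = 1.
Discriminant D = b^2 - 4ac = (-1.051)^2 - 4*(-1.241)*1 = 1.104601 - (-4.964) = 6.068601.
D >= 0, so the roots are real: z = (-b +/- sqrt(D)) / (2a) = (1.051 +/- 2.463453) / (-2.482).
  z_1 = (1.051 + 2.463453) / (-2.482) = -1.416,   |z_1| = 1.416.
  z_2 = (1.051 - 2.463453) / (-2.482) = 0.5691,   |z_2| = 0.5691.
Moduli of all roots: 1.4160, 0.5691.
All moduli strictly greater than 1? No.
Verdict: Not stationary.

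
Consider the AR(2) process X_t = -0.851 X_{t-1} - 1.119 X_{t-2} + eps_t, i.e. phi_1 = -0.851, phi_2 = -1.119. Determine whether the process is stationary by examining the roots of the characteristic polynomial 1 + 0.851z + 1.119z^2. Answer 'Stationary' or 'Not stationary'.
\text{Not stationary}

The AR(p) characteristic polynomial is P(z) = 1 + 0.851z + 1.119z^2.
Stationarity requires all roots to lie outside the unit circle, i.e. |z| > 1 for every root.
Set 1 + (0.851) z + (1.119) z^2 = 0, i.e. a z^2 + b z + c = 0 with a = 1.119, b = 0.851, c = 1.
Discriminant D = b^2 - 4ac = (0.851)^2 - 4*(1.119)*1 = 0.724201 - (4.476) = -3.751799.
D < 0, so the roots are the complex-conjugate pair z = (-b +/- i sqrt(-D)) / (2a) = -0.3803 +/- 0.8655i.
For a conjugate pair |z|^2 = z * conj(z) = (product of roots) = c/a = 1/(1.119) = 0.893655, so |z| = sqrt(0.893655) = 0.9453 for both roots.
Moduli of all roots: 0.9453, 0.9453.
All moduli strictly greater than 1? No.
Verdict: Not stationary.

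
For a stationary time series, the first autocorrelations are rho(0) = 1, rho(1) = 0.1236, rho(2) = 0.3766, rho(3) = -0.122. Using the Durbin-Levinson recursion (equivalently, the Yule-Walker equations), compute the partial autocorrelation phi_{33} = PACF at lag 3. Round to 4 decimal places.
\phi_{33} = -0.2310

The PACF at lag k is phi_{kk}, the last component of the solution
to the Yule-Walker system G_k phi = r_k where
  (G_k)_{ij} = rho(|i - j|), (r_k)_i = rho(i), i,j = 1..k.
Equivalently, Durbin-Levinson gives phi_{kk} iteratively:
  phi_{11} = rho(1)
  phi_{kk} = [rho(k) - sum_{j=1..k-1} phi_{k-1,j} rho(k-j)]
            / [1 - sum_{j=1..k-1} phi_{k-1,j} rho(j)],
  phi_{k,j} = phi_{k-1,j} - phi_{kk} phi_{k-1,k-j},  j = 1..k-1.
Step k = 1:
  phi_11 = rho(1) = 0.1236.
Step k = 2:
  phi_22 = [rho(2) - phi_11 rho(1)] / [1 - phi_11 rho(1)] = [0.3766 - (0.1236)(0.1236)] / [1 - (0.1236)(0.1236)]
         = 0.36132304 / 0.98472304 = 0.366929.
  Update: phi_21 = phi_11 - phi_22 phi_11 = 0.1236 - (0.366929)(0.1236) = 0.078248.
Step k = 3:
  phi_33 = [rho(3) - phi_21 rho(2) - phi_22 rho(1)] / [1 - phi_21 rho(1) - phi_22 rho(2)]
    numerator   = -0.122 - (0.078248)(0.3766) - (0.366929)(0.1236) = -0.19682043
    denominator = 1 - (0.078248)(0.1236) - (0.366929)(0.3766) = 0.85214329
  phi_33 = -0.19682043 / 0.85214329 = -0.231.
Therefore phi_{33} = -0.2310.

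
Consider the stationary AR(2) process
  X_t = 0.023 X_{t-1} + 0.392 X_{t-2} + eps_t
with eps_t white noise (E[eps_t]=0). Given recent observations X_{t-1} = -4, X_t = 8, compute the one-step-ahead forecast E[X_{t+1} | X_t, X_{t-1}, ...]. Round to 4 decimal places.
E[X_{t+1} \mid \mathcal F_t] = -1.3840

For an AR(p) model X_t = c + sum_i phi_i X_{t-i} + eps_t, the
one-step-ahead conditional mean is
  E[X_{t+1} | X_t, ...] = c + sum_i phi_i X_{t+1-i}.
Substitute known values:
  E[X_{t+1} | ...] = (0.023) * (8) + (0.392) * (-4)
                   = -1.3840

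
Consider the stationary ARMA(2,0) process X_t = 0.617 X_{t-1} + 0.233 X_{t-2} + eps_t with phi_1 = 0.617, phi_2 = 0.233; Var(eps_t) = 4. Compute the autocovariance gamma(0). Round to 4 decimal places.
\gamma(0) = 11.9857

Multiply the model equation by X_{t-k} and take expectations. With theta_0 = psi_0 = 1 and psi_j the MA(infinity) weights, this gives
  gamma(k) - sum_i phi_i gamma(k-i) = c_k,
  c_k = sigma^2 * sum_{j=k..q} theta_j psi_{j-k}   (c_k = 0 for k > q),
using gamma(-m) = gamma(m).
Pure AR (q = 0): c_0 = sigma^2 = 4, c_k = 0 for k >= 1.
Equations for k = 0, 1, 2 (AR order 2, c_2 = 0):
  (E0) gamma(0) = phi_1 gamma(1) + phi_2 gamma(2) + c_0
  (E1) gamma(1) = phi_1 gamma(0) + phi_2 gamma(1) + c_1
  (E2) gamma(2) = phi_1 gamma(1) + phi_2 gamma(0)
From (E1): gamma(1) = A gamma(0) + B with
  A = phi_1 / (1 - phi_2) = 0.617 / 0.767 = 0.804433,   B = c_1 / (1 - phi_2) = 0 / 0.767 = 0.
Insert (E2) into (E0): gamma(0) (1 - phi_2^2) = phi_1 (1 + phi_2) gamma(1) + c_0.
  phi_1 (1 + phi_2) = (0.617)(1.233) = 0.760761,   1 - phi_2^2 = 0.945711.
Replace gamma(1) by A gamma(0) + B and collect gamma(0):
  gamma(0) [0.945711 - (0.760761)(0.804433)] = c_0 = 4
  gamma(0) * 0.33373 = 4
  gamma(0) = 4 / 0.33373 = 11.985742.
Therefore gamma(0) = 11.9857 (to 4 decimal places).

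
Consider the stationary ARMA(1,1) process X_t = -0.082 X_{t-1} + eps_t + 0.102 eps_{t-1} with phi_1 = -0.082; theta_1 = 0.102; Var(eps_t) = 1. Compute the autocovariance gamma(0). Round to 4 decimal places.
\gamma(0) = 1.0004

Multiply the model equation by X_{t-k} and take expectations. With theta_0 = psi_0 = 1 and psi_j the MA(infinity) weights, this gives
  gamma(k) - sum_i phi_i gamma(k-i) = c_k,
  c_k = sigma^2 * sum_{j=k..q} theta_j psi_{j-k}   (c_k = 0 for k > q),
using gamma(-m) = gamma(m).
psi-weights needed (psi_j = theta_j + sum_i phi_i psi_{j-i}):
  psi_1 = theta_1 + phi_1 = 0.102 + (-0.082) = 0.02
Right-hand sides:
  c_0 = sigma^2 (1 + theta_1 psi_1) = 1 * (1 + (0.102)(0.02)) = 1 * 1.00204 = 1.00204
  c_1 = sigma^2 theta_1 = 1 * (0.102) = 0.102
  c_2 = 0
Equations for k = 0 and k = 1 (AR order 1):
  gamma(0) = phi_1 gamma(1) + c_0
  gamma(1) = phi_1 gamma(0) + c_1
Substituting the second into the first: gamma(0) (1 - phi_1^2) = c_0 + phi_1 c_1, so
  gamma(0) = (c_0 + phi_1 c_1) / (1 - phi_1^2) = (1.00204 + (-0.082)(0.102)) / (1 - (-0.082)^2) = 0.993676 / 0.993276 = 1.000403.
Therefore gamma(0) = 1.0004 (to 4 decimal places).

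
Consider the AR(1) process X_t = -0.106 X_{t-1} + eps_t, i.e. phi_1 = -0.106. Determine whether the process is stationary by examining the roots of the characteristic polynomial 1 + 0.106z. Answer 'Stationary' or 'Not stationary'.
\text{Stationary}

The AR(p) characteristic polynomial is P(z) = 1 + 0.106z.
Stationarity requires all roots to lie outside the unit circle, i.e. |z| > 1 for every root.
This is linear in z: 1 + (0.106) z = 0  =>  z = -1/(0.106) = -9.433962,  |z| = 9.433962.
Moduli of all roots: 9.4340.
All moduli strictly greater than 1? Yes.
Verdict: Stationary.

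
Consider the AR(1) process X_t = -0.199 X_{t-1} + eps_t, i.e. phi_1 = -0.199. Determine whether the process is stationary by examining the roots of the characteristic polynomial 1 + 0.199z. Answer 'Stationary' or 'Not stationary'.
\text{Stationary}

The AR(p) characteristic polynomial is P(z) = 1 + 0.199z.
Stationarity requires all roots to lie outside the unit circle, i.e. |z| > 1 for every root.
This is linear in z: 1 + (0.199) z = 0  =>  z = -1/(0.199) = -5.025126,  |z| = 5.025126.
Moduli of all roots: 5.0251.
All moduli strictly greater than 1? Yes.
Verdict: Stationary.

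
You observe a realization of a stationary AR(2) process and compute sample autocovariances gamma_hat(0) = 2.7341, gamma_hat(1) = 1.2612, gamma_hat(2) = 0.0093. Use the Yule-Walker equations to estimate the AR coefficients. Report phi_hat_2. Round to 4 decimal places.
\hat\phi_{2} = -0.2660

The Yule-Walker equations for an AR(p) process read, in matrix form,
  Gamma_p phi = r_p,   with   (Gamma_p)_{ij} = gamma(|i - j|),
                       (r_p)_i = gamma(i),   i,j = 1..p.
Substitute the sample gammas (Toeplitz matrix and right-hand side of size 2):
  Gamma_p = [[2.7341, 1.2612], [1.2612, 2.7341]]
  r_p     = [1.2612, 0.0093]
Written out:
  2.7341 phi_1 + 1.2612 phi_2 = 1.2612
  1.2612 phi_1 + 2.7341 phi_2 = 0.0093
Solve by Cramer's rule:
  det = gamma(0)^2 - gamma(1)^2 = (2.7341)^2 - (1.2612)^2 = 7.47530281 - 1.59062544 = 5.88467737
  phi_hat_1 = [gamma(1) gamma(0) - gamma(1) gamma(2)] / det = [(1.2612)(2.7341) - (1.2612)(0.0093)] / 5.88467737 = 3.43651776 / 5.88467737 = 0.584
  phi_hat_2 = [gamma(0) gamma(2) - gamma(1)^2] / det = [(2.7341)(0.0093) - (1.2612)^2] / 5.88467737 = -1.56519831 / 5.88467737 = -0.266
So phi_hat = [0.5840, -0.2660].
Therefore phi_hat_2 = -0.2660.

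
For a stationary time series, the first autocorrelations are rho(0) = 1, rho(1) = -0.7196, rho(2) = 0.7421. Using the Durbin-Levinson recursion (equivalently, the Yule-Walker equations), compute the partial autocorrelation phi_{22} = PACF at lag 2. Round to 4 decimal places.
\phi_{22} = 0.4651

The PACF at lag k is phi_{kk}, the last component of the solution
to the Yule-Walker system G_k phi = r_k where
  (G_k)_{ij} = rho(|i - j|), (r_k)_i = rho(i), i,j = 1..k.
Equivalently, Durbin-Levinson gives phi_{kk} iteratively:
  phi_{11} = rho(1)
  phi_{kk} = [rho(k) - sum_{j=1..k-1} phi_{k-1,j} rho(k-j)]
            / [1 - sum_{j=1..k-1} phi_{k-1,j} rho(j)],
  phi_{k,j} = phi_{k-1,j} - phi_{kk} phi_{k-1,k-j},  j = 1..k-1.
Step k = 1:
  phi_11 = rho(1) = -0.7196.
Step k = 2:
  phi_22 = [rho(2) - phi_11 rho(1)] / [1 - phi_11 rho(1)] = [0.7421 - (-0.7196)(-0.7196)] / [1 - (-0.7196)(-0.7196)]
         = 0.22427584 / 0.48217584 = 0.4651.
Therefore phi_{22} = 0.4651.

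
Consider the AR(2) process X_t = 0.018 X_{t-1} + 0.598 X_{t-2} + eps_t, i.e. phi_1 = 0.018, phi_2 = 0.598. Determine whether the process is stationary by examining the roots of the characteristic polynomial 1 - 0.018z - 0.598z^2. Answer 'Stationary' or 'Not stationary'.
\text{Stationary}

The AR(p) characteristic polynomial is P(z) = 1 - 0.018z - 0.598z^2.
Stationarity requires all roots to lie outside the unit circle, i.e. |z| > 1 for every root.
Set 1 + (-0.018) z + (-0.598) z^2 = 0, i.e. a z^2 + b z + c = 0 with a = -0.598, b = -0.018, c = 1.
Discriminant D = b^2 - 4ac = (-0.018)^2 - 4*(-0.598)*1 = 0.000324 - (-2.392) = 2.392324.
D >= 0, so the roots are real: z = (-b +/- sqrt(D)) / (2a) = (0.018 +/- 1.546714) / (-1.196).
  z_1 = (0.018 + 1.546714) / (-1.196) = -1.3083,   |z_1| = 1.3083.
  z_2 = (0.018 - 1.546714) / (-1.196) = 1.2782,   |z_2| = 1.2782.
Moduli of all roots: 1.3083, 1.2782.
All moduli strictly greater than 1? Yes.
Verdict: Stationary.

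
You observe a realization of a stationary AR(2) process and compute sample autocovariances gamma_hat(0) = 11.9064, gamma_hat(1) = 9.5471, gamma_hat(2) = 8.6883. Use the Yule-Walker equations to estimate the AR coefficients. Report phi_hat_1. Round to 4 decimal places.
\hat\phi_{1} = 0.6070

The Yule-Walker equations for an AR(p) process read, in matrix form,
  Gamma_p phi = r_p,   with   (Gamma_p)_{ij} = gamma(|i - j|),
                       (r_p)_i = gamma(i),   i,j = 1..p.
Substitute the sample gammas (Toeplitz matrix and right-hand side of size 2):
  Gamma_p = [[11.9064, 9.5471], [9.5471, 11.9064]]
  r_p     = [9.5471, 8.6883]
Written out:
  11.9064 phi_1 + 9.5471 phi_2 = 9.5471
  9.5471 phi_1 + 11.9064 phi_2 = 8.6883
Solve by Cramer's rule:
  det = gamma(0)^2 - gamma(1)^2 = (11.9064)^2 - (9.5471)^2 = 141.76236096 - 91.14711841 = 50.61524255
  phi_hat_1 = [gamma(1) gamma(0) - gamma(1) gamma(2)] / det = [(9.5471)(11.9064) - (9.5471)(8.6883)] / 50.61524255 = 30.72352251 / 50.61524255 = 0.607
  phi_hat_2 = [gamma(0) gamma(2) - gamma(1)^2] / det = [(11.9064)(8.6883) - (9.5471)^2] / 50.61524255 = 12.29925671 / 50.61524255 = 0.243
So phi_hat = [0.6070, 0.2430].
Therefore phi_hat_1 = 0.6070.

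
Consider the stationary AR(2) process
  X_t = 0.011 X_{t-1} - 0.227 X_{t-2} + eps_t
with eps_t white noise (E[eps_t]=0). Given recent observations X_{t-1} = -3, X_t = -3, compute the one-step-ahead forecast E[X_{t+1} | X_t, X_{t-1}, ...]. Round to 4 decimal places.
E[X_{t+1} \mid \mathcal F_t] = 0.6480

For an AR(p) model X_t = c + sum_i phi_i X_{t-i} + eps_t, the
one-step-ahead conditional mean is
  E[X_{t+1} | X_t, ...] = c + sum_i phi_i X_{t+1-i}.
Substitute known values:
  E[X_{t+1} | ...] = (0.011) * (-3) + (-0.227) * (-3)
                   = 0.6480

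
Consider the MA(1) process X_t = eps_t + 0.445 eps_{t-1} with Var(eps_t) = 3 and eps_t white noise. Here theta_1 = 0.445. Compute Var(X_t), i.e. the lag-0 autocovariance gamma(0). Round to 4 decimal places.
\gamma(0) = 3.5941

For an MA(q) process X_t = eps_t + sum_i theta_i eps_{t-i} with
Var(eps_t) = sigma^2, the variance is
  gamma(0) = sigma^2 * (1 + sum_i theta_i^2).
  sum_i theta_i^2 = (0.445)^2 = 0.198025.
  gamma(0) = 3 * (1 + 0.198025) = 3 * 1.198025 = 3.594075, which rounds to 3.5941.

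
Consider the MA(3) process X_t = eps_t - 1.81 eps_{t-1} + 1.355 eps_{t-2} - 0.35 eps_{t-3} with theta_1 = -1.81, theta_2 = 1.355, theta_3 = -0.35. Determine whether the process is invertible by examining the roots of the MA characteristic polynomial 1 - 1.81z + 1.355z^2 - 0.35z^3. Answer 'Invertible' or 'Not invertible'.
\text{Invertible}

The MA(q) characteristic polynomial is P(z) = 1 - 1.81z + 1.355z^2 - 0.35z^3.
Invertibility requires all roots to lie outside the unit circle, i.e. |z| > 1 for every root.
Degree 3: look for a simple real root z0 first, then factor out (1 - z/z0) and solve the remaining quadratic.
Testing z0 = 2: P(2) = 1 + (-1.81)(2) + (1.355)(2)^2 + (-0.35)(2)^3
  = 1 + (-3.62) + (5.42) + (-2.8) = 0.  So z_0 = 2 is a root, |z_0| = 2.
Divide out the factor (1 - 0.5 z) = (1 - z/z0) (since 1/z0 = 0.5):
  P(z) = (1 - 0.5 z)(1 + (-1.31) z + (0.7) z^2)
  [check: z-coef -1.31 - (0.5) = -1.81; z^2-coef 0.7 - (0.5)(-1.31) = 1.355; z^3-coef -(0.5)(0.7) = -0.35.]
Remaining roots from the quadratic factor 1 + (-1.31) z + (0.7) z^2:
  Set 1 + (-1.31) z + (0.7) z^2 = 0, i.e. a z^2 + b z + c = 0 with a = 0.7, b = -1.31, c = 1.
  Discriminant D = b^2 - 4ac = (-1.31)^2 - 4*(0.7)*1 = 1.7161 - (2.8) = -1.0839.
  D < 0, so the roots are the complex-conjugate pair z = (-b +/- i sqrt(-D)) / (2a) = 0.9357 +/- 0.7436i.
  For a conjugate pair |z|^2 = z * conj(z) = (product of roots) = c/a = 1/(0.7) = 1.428571, so |z| = sqrt(1.428571) = 1.1952 for both roots.
Moduli of all roots: 2.0000, 1.1952, 1.1952.
All moduli strictly greater than 1? Yes.
Verdict: Invertible.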